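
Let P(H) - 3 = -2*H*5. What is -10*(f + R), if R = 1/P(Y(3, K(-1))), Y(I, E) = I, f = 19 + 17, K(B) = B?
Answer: -9710/27 ≈ -359.63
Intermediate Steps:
f = 36
P(H) = 3 - 10*H (P(H) = 3 - 2*H*5 = 3 - 10*H)
R = -1/27 (R = 1/(3 - 10*3) = 1/(3 - 30) = 1/(-27) = -1/27 ≈ -0.037037)
-10*(f + R) = -10*(36 - 1/27) = -10*971/27 = -9710/27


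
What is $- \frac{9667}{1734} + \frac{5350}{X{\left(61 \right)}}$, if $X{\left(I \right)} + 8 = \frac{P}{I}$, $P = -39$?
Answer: $- \frac{33587377}{53754} \approx -624.83$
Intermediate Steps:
$X{\left(I \right)} = -8 - \frac{39}{I}$
$- \frac{9667}{1734} + \frac{5350}{X{\left(61 \right)}} = - \frac{9667}{1734} + \frac{5350}{-8 - \frac{39}{61}} = - \frac{9667}{1734} + \frac{5350}{- \frac{527}{61}} = - \frac{9667}{1734} + 5350 \left(- \frac{61}{527}\right) = - \frac{9667}{1734} - \frac{326350}{527} = - \frac{33587377}{53754}$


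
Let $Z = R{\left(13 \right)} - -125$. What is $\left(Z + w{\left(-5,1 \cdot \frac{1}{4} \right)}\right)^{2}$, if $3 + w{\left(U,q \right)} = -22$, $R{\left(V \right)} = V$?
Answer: $12769$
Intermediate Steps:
$w{\left(U,q \right)} = -25$ ($w{\left(U,q \right)} = -3 - 22 = -25$)
$Z = 138$ ($Z = 13 - -125 = 13 + 125 = 138$)
$\left(Z + w{\left(-5,1 \cdot \frac{1}{4} \right)}\right)^{2} = \left(138 - 25\right)^{2} = 113^{2} = 12769$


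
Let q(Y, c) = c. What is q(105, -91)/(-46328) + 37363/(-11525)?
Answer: -1729904289/533930200 ≈ -3.2399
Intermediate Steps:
q(105, -91)/(-46328) + 37363/(-11525) = -91/(-46328) + 37363/(-11525) = -91*(-1/46328) + 37363*(-1/11525) = 91/46328 - 37363/11525 = -1729904289/533930200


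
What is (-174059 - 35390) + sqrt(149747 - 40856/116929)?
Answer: -209449 + 3*sqrt(227488307107267)/116929 ≈ -2.0906e+5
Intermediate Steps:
(-174059 - 35390) + sqrt(149747 - 40856/116929) = -209449 + sqrt(149747 - 40856*1/116929) = -209449 + sqrt(149747 - 40856/116929) = -209449 + sqrt(17509726107/116929) = -209449 + 3*sqrt(227488307107267)/116929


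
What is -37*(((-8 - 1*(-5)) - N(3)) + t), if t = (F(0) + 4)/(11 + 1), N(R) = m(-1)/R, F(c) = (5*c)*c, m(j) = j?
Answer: 259/3 ≈ 86.333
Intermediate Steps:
F(c) = 5*c²
N(R) = -1/R
t = ⅓ (t = (5*0² + 4)/(11 + 1) = (5*0 + 4)/12 = (0 + 4)*(1/12) = 4*(1/12) = ⅓ ≈ 0.33333)
-37*(((-8 - 1*(-5)) - N(3)) + t) = -37*(((-8 - 1*(-5)) - (-1)/3) + ⅓) = -37*(((-8 + 5) - (-1)/3) + ⅓) = -37*((-3 - 1*(-⅓)) + ⅓) = -37*((-3 + ⅓) + ⅓) = -37*(-8/3 + ⅓) = -37*(-7/3) = 259/3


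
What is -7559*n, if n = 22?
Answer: -166298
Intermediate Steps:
-7559*n = -7559*22 = -166298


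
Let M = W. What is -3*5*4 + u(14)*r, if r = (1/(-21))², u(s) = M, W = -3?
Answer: -8821/147 ≈ -60.007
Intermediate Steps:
M = -3
u(s) = -3
r = 1/441 (r = (-1/21)² = 1/441 ≈ 0.0022676)
-3*5*4 + u(14)*r = -3*5*4 - 3*1/441 = -15*4 - 1/147 = -60 - 1/147 = -8821/147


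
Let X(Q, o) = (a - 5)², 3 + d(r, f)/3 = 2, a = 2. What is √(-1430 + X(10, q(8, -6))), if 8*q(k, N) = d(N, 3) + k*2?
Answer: 7*I*√29 ≈ 37.696*I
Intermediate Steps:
d(r, f) = -3 (d(r, f) = -9 + 3*2 = -9 + 6 = -3)
q(k, N) = -3/8 + k/4 (q(k, N) = (-3 + k*2)/8 = (-3 + 2*k)/8 = -3/8 + k/4)
X(Q, o) = 9 (X(Q, o) = (2 - 5)² = (-3)² = 9)
√(-1430 + X(10, q(8, -6))) = √(-1430 + 9) = √(-1421) = 7*I*√29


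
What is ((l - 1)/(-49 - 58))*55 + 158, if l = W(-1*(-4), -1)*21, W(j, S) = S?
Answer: 18116/107 ≈ 169.31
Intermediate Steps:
l = -21 (l = -1*21 = -21)
((l - 1)/(-49 - 58))*55 + 158 = ((-21 - 1)/(-49 - 58))*55 + 158 = -22/(-107)*55 + 158 = -22*(-1/107)*55 + 158 = (22/107)*55 + 158 = 1210/107 + 158 = 18116/107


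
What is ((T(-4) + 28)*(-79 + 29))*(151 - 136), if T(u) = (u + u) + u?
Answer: -12000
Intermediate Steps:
T(u) = 3*u (T(u) = 2*u + u = 3*u)
((T(-4) + 28)*(-79 + 29))*(151 - 136) = ((3*(-4) + 28)*(-79 + 29))*(151 - 136) = ((-12 + 28)*(-50))*15 = (16*(-50))*15 = -800*15 = -12000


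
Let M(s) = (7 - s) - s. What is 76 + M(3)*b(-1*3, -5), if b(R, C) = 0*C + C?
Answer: 71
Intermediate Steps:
b(R, C) = C (b(R, C) = 0 + C = C)
M(s) = 7 - 2*s
76 + M(3)*b(-1*3, -5) = 76 + (7 - 2*3)*(-5) = 76 + (7 - 6)*(-5) = 76 + 1*(-5) = 76 - 5 = 71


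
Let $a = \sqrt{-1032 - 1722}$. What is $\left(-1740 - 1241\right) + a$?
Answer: $-2981 + 9 i \sqrt{34} \approx -2981.0 + 52.479 i$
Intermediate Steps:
$a = 9 i \sqrt{34}$ ($a = \sqrt{-2754} = 9 i \sqrt{34} \approx 52.479 i$)
$\left(-1740 - 1241\right) + a = \left(-1740 - 1241\right) + 9 i \sqrt{34} = -2981 + 9 i \sqrt{34}$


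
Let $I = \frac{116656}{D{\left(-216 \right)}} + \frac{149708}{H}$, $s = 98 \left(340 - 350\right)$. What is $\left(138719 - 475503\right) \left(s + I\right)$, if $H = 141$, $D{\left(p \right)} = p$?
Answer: $\frac{195874247968}{1269} \approx 1.5435 \cdot 10^{8}$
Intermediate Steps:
$s = -980$ ($s = 98 \left(-10\right) = -980$)
$I = \frac{662018}{1269}$ ($I = \frac{116656}{-216} + \frac{149708}{141} = 116656 \left(- \frac{1}{216}\right) + 149708 \cdot \frac{1}{141} = - \frac{14582}{27} + \frac{149708}{141} = \frac{662018}{1269} \approx 521.68$)
$\left(138719 - 475503\right) \left(s + I\right) = \left(138719 - 475503\right) \left(-980 + \frac{662018}{1269}\right) = \left(-336784\right) \left(- \frac{581602}{1269}\right) = \frac{195874247968}{1269}$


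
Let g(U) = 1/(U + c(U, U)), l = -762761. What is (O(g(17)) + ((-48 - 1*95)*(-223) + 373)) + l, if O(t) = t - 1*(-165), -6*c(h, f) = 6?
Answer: -11685343/16 ≈ -7.3033e+5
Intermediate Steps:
c(h, f) = -1 (c(h, f) = -1/6*6 = -1)
g(U) = 1/(-1 + U) (g(U) = 1/(U - 1) = 1/(-1 + U))
O(t) = 165 + t (O(t) = t + 165 = 165 + t)
(O(g(17)) + ((-48 - 1*95)*(-223) + 373)) + l = ((165 + 1/(-1 + 17)) + ((-48 - 1*95)*(-223) + 373)) - 762761 = ((165 + 1/16) + ((-48 - 95)*(-223) + 373)) - 762761 = ((165 + 1/16) + (-143*(-223) + 373)) - 762761 = (2641/16 + (31889 + 373)) - 762761 = (2641/16 + 32262) - 762761 = 518833/16 - 762761 = -11685343/16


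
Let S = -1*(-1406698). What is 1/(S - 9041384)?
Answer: -1/7634686 ≈ -1.3098e-7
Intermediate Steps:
S = 1406698
1/(S - 9041384) = 1/(1406698 - 9041384) = 1/(-7634686) = -1/7634686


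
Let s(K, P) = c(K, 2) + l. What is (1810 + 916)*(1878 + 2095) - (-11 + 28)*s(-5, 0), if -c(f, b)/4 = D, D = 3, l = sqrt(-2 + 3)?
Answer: 10830585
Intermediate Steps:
l = 1 (l = sqrt(1) = 1)
c(f, b) = -12 (c(f, b) = -4*3 = -12)
s(K, P) = -11 (s(K, P) = -12 + 1 = -11)
(1810 + 916)*(1878 + 2095) - (-11 + 28)*s(-5, 0) = (1810 + 916)*(1878 + 2095) - (-11 + 28)*(-11) = 2726*3973 - 17*(-11) = 10830398 - 1*(-187) = 10830398 + 187 = 10830585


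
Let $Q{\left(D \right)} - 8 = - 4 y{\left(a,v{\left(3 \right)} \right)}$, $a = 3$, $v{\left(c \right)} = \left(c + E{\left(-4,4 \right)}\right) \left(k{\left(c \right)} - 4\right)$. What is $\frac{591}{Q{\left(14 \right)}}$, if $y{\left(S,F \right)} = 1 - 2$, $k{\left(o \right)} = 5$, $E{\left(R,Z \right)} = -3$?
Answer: $\frac{197}{4} \approx 49.25$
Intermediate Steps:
$v{\left(c \right)} = -3 + c$ ($v{\left(c \right)} = \left(c - 3\right) \left(5 - 4\right) = \left(-3 + c\right) 1 = -3 + c$)
$y{\left(S,F \right)} = -1$
$Q{\left(D \right)} = 12$ ($Q{\left(D \right)} = 8 - -4 = 8 + 4 = 12$)
$\frac{591}{Q{\left(14 \right)}} = \frac{591}{12} = 591 \cdot \frac{1}{12} = \frac{197}{4}$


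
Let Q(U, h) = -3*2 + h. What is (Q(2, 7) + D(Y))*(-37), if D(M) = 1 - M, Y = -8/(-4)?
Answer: 0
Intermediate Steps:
Y = 2 (Y = -8*(-1)/4 = -1*(-2) = 2)
Q(U, h) = -6 + h
(Q(2, 7) + D(Y))*(-37) = ((-6 + 7) + (1 - 1*2))*(-37) = (1 + (1 - 2))*(-37) = (1 - 1)*(-37) = 0*(-37) = 0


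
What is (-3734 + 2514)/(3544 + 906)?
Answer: -122/445 ≈ -0.27416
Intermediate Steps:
(-3734 + 2514)/(3544 + 906) = -1220/4450 = -1220*1/4450 = -122/445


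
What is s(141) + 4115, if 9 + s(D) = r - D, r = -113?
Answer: 3852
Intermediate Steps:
s(D) = -122 - D (s(D) = -9 + (-113 - D) = -122 - D)
s(141) + 4115 = (-122 - 1*141) + 4115 = (-122 - 141) + 4115 = -263 + 4115 = 3852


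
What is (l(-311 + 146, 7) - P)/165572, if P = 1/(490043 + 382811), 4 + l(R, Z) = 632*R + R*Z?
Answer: -92032852907/144520182488 ≈ -0.63682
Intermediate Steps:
l(R, Z) = -4 + 632*R + R*Z (l(R, Z) = -4 + (632*R + R*Z) = -4 + 632*R + R*Z)
P = 1/872854 ≈ 1.1457e-6
(l(-311 + 146, 7) - P)/165572 = ((-4 + 632*(-311 + 146) + (-311 + 146)*7) - 1*1/872854)/165572 = ((-4 + 632*(-165) - 165*7) - 1/872854)*(1/165572) = ((-4 - 104280 - 1155) - 1/872854)*(1/165572) = (-105439 - 1/872854)*(1/165572) = -92032852907/872854*1/165572 = -92032852907/144520182488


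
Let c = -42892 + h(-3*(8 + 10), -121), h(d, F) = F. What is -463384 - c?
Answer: -420371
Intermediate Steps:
c = -43013 (c = -42892 - 121 = -43013)
-463384 - c = -463384 - 1*(-43013) = -463384 + 43013 = -420371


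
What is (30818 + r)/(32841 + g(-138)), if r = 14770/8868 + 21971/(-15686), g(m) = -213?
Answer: 267932931491/283666706334 ≈ 0.94453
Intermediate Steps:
r = 4605424/17387931 (r = 14770*(1/8868) + 21971*(-1/15686) = 7385/4434 - 21971/15686 = 4605424/17387931 ≈ 0.26486)
(30818 + r)/(32841 + g(-138)) = (30818 + 4605424/17387931)/(32841 - 213) = (535865862982/17387931)/32628 = (535865862982/17387931)*(1/32628) = 267932931491/283666706334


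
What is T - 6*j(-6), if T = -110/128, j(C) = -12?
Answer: 4553/64 ≈ 71.141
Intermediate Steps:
T = -55/64 (T = -110*1/128 = -55/64 ≈ -0.85938)
T - 6*j(-6) = -55/64 - 6*(-12) = -55/64 + 72 = 4553/64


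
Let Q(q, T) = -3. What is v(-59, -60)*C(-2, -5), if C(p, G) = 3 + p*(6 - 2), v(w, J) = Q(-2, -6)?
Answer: 15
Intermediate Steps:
v(w, J) = -3
C(p, G) = 3 + 4*p (C(p, G) = 3 + p*4 = 3 + 4*p)
v(-59, -60)*C(-2, -5) = -3*(3 + 4*(-2)) = -3*(3 - 8) = -3*(-5) = 15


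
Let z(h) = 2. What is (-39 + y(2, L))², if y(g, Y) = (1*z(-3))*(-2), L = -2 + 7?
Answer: 1849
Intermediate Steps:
L = 5
y(g, Y) = -4 (y(g, Y) = (1*2)*(-2) = 2*(-2) = -4)
(-39 + y(2, L))² = (-39 - 4)² = (-43)² = 1849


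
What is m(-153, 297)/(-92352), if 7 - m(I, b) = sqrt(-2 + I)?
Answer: -7/92352 + I*sqrt(155)/92352 ≈ -7.5797e-5 + 0.00013481*I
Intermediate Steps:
m(I, b) = 7 - sqrt(-2 + I)
m(-153, 297)/(-92352) = (7 - sqrt(-2 - 153))/(-92352) = (7 - sqrt(-155))*(-1/92352) = (7 - I*sqrt(155))*(-1/92352) = -7/92352 + I*sqrt(155)/92352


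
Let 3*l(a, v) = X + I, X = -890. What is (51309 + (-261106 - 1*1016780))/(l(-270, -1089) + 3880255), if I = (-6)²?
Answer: -118701/375481 ≈ -0.31613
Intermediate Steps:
I = 36
l(a, v) = -854/3 (l(a, v) = (-890 + 36)/3 = (⅓)*(-854) = -854/3)
(51309 + (-261106 - 1*1016780))/(l(-270, -1089) + 3880255) = (51309 + (-261106 - 1*1016780))/(-854/3 + 3880255) = (51309 + (-261106 - 1016780))/(11639911/3) = (51309 - 1277886)*(3/11639911) = -1226577*3/11639911 = -118701/375481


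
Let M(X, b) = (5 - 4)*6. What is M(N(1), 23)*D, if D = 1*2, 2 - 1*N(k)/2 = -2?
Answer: 12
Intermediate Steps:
N(k) = 8 (N(k) = 4 - 2*(-2) = 4 + 4 = 8)
M(X, b) = 6 (M(X, b) = 1*6 = 6)
D = 2
M(N(1), 23)*D = 6*2 = 12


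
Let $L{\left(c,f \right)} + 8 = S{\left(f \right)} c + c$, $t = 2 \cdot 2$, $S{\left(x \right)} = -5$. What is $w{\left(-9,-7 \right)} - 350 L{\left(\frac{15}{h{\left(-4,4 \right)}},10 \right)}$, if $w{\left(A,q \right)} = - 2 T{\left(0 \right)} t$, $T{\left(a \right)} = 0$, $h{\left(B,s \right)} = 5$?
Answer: $7000$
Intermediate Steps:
$t = 4$
$w{\left(A,q \right)} = 0$ ($w{\left(A,q \right)} = \left(-2\right) 0 \cdot 4 = 0 \cdot 4 = 0$)
$L{\left(c,f \right)} = -8 - 4 c$ ($L{\left(c,f \right)} = -8 + \left(- 5 c + c\right) = -8 - 4 c$)
$w{\left(-9,-7 \right)} - 350 L{\left(\frac{15}{h{\left(-4,4 \right)}},10 \right)} = 0 - 350 \left(-8 - 4 \cdot \frac{15}{5}\right) = 0 - 350 \left(-8 - 4 \cdot 15 \cdot \frac{1}{5}\right) = 0 - 350 \left(-8 - 12\right) = 0 - -7000 = 0 + 7000 = 7000$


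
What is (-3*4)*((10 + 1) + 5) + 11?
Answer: -181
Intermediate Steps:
(-3*4)*((10 + 1) + 5) + 11 = -12*(11 + 5) + 11 = -12*16 + 11 = -192 + 11 = -181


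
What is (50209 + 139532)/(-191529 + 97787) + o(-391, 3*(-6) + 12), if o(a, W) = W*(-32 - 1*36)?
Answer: 38056995/93742 ≈ 405.98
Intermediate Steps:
o(a, W) = -68*W (o(a, W) = W*(-32 - 36) = W*(-68) = -68*W)
(50209 + 139532)/(-191529 + 97787) + o(-391, 3*(-6) + 12) = (50209 + 139532)/(-191529 + 97787) - 68*(3*(-6) + 12) = 189741/(-93742) - 68*(-18 + 12) = 189741*(-1/93742) - 68*(-6) = -189741/93742 + 408 = 38056995/93742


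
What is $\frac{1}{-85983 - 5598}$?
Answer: $- \frac{1}{91581} \approx -1.0919 \cdot 10^{-5}$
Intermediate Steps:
$\frac{1}{-85983 - 5598} = \frac{1}{-91581} = - \frac{1}{91581}$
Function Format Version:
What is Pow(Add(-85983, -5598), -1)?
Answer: Rational(-1, 91581) ≈ -1.0919e-5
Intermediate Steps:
Pow(Add(-85983, -5598), -1) = Pow(-91581, -1) = Rational(-1, 91581)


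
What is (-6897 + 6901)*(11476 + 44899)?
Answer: 225500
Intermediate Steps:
(-6897 + 6901)*(11476 + 44899) = 4*56375 = 225500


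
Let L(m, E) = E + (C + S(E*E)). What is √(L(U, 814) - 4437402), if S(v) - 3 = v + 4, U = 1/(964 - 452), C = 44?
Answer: I*√3773941 ≈ 1942.7*I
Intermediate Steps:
U = 1/512 ≈ 0.0019531
S(v) = 7 + v (S(v) = 3 + (v + 4) = 3 + (4 + v) = 7 + v)
L(m, E) = 51 + E + E² (L(m, E) = E + (44 + (7 + E*E)) = E + (44 + (7 + E²)) = E + (51 + E²) = 51 + E + E²)
√(L(U, 814) - 4437402) = √((51 + 814 + 814²) - 4437402) = √((51 + 814 + 662596) - 4437402) = √(663461 - 4437402) = √(-3773941) = I*√3773941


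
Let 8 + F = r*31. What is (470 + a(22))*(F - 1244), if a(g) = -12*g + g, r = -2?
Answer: -299592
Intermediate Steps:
F = -70 (F = -8 - 2*31 = -8 - 62 = -70)
a(g) = -11*g
(470 + a(22))*(F - 1244) = (470 - 11*22)*(-70 - 1244) = (470 - 242)*(-1314) = 228*(-1314) = -299592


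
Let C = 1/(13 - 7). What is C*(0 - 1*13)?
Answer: -13/6 ≈ -2.1667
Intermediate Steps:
C = ⅙ (C = 1/6 = ⅙ ≈ 0.16667)
C*(0 - 1*13) = (0 - 1*13)/6 = (0 - 13)/6 = (⅙)*(-13) = -13/6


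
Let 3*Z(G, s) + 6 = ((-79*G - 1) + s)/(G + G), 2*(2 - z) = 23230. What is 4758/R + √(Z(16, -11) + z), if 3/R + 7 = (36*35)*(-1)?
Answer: -2009462 + I*√1674474/12 ≈ -2.0095e+6 + 107.83*I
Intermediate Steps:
z = -11613 (z = 2 - ½*23230 = 2 - 11615 = -11613)
R = -3/1267 (R = 3/(-7 + (36*35)*(-1)) = 3/(-7 + 1260*(-1)) = 3/(-7 - 1260) = 3/(-1267) = 3*(-1/1267) = -3/1267 ≈ -0.0023678)
Z(G, s) = -2 + (-1 + s - 79*G)/(6*G) (Z(G, s) = -2 + (((-79*G - 1) + s)/(G + G))/3 = -2 + (((-1 - 79*G) + s)/((2*G)))/3 = -2 + ((-1 + s - 79*G)*(1/(2*G)))/3 = -2 + ((-1 + s - 79*G)/(2*G))/3 = -2 + (-1 + s - 79*G)/(6*G))
4758/R + √(Z(16, -11) + z) = 4758/(-3/1267) + √((⅙)*(-1 - 11 - 91*16)/16 - 11613) = 4758*(-1267/3) + √((⅙)*(1/16)*(-1 - 11 - 1456) - 11613) = -2009462 + √((⅙)*(1/16)*(-1468) - 11613) = -2009462 + √(-367/24 - 11613) = -2009462 + √(-279079/24) = -2009462 + I*√1674474/12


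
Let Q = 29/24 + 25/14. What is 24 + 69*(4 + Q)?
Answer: 28369/56 ≈ 506.59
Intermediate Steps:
Q = 503/168 (Q = 29*(1/24) + 25*(1/14) = 29/24 + 25/14 = 503/168 ≈ 2.9940)
24 + 69*(4 + Q) = 24 + 69*(4 + 503/168) = 24 + 69*(1175/168) = 24 + 27025/56 = 28369/56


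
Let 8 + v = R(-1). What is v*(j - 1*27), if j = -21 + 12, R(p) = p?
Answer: 324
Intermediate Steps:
j = -9
v = -9 (v = -8 - 1 = -9)
v*(j - 1*27) = -9*(-9 - 1*27) = -9*(-9 - 27) = -9*(-36) = 324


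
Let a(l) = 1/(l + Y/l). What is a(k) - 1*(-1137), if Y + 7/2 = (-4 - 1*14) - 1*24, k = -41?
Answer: 3719045/3271 ≈ 1137.0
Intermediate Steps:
Y = -91/2 (Y = -7/2 + ((-4 - 1*14) - 1*24) = -7/2 + ((-4 - 14) - 24) = -7/2 + (-18 - 24) = -7/2 - 42 = -91/2 ≈ -45.500)
a(l) = 1/(l - 91/(2*l))
a(k) - 1*(-1137) = 2*(-41)/(-91 + 2*(-41)²) - 1*(-1137) = 2*(-41)/(-91 + 2*1681) + 1137 = 2*(-41)/(-91 + 3362) + 1137 = 2*(-41)/3271 + 1137 = 2*(-41)*(1/3271) + 1137 = -82/3271 + 1137 = 3719045/3271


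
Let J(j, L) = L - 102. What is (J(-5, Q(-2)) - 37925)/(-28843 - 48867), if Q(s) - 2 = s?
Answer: 38027/77710 ≈ 0.48935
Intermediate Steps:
Q(s) = 2 + s
J(j, L) = -102 + L
(J(-5, Q(-2)) - 37925)/(-28843 - 48867) = ((-102 + (2 - 2)) - 37925)/(-28843 - 48867) = ((-102 + 0) - 37925)/(-77710) = (-102 - 37925)*(-1/77710) = -38027*(-1/77710) = 38027/77710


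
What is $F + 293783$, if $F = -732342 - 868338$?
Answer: $-1306897$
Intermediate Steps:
$F = -1600680$
$F + 293783 = -1600680 + 293783 = -1306897$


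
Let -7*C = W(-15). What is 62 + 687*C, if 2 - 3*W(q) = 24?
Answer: 5472/7 ≈ 781.71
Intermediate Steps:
W(q) = -22/3 (W(q) = ⅔ - ⅓*24 = ⅔ - 8 = -22/3)
C = 22/21 (C = -⅐*(-22/3) = 22/21 ≈ 1.0476)
62 + 687*C = 62 + 687*(22/21) = 62 + 5038/7 = 5472/7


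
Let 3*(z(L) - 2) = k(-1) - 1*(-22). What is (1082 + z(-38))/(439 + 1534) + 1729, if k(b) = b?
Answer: 3412408/1973 ≈ 1729.6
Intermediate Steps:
z(L) = 9 (z(L) = 2 + (-1 - 1*(-22))/3 = 2 + (-1 + 22)/3 = 2 + (⅓)*21 = 2 + 7 = 9)
(1082 + z(-38))/(439 + 1534) + 1729 = (1082 + 9)/(439 + 1534) + 1729 = 1091/1973 + 1729 = 3412408/1973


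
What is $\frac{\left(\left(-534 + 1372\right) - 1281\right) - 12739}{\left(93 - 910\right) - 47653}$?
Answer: $\frac{6591}{24235} \approx 0.27196$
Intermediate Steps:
$\frac{\left(\left(-534 + 1372\right) - 1281\right) - 12739}{\left(93 - 910\right) - 47653} = \frac{\left(838 - 1281\right) - 12739}{\left(93 - 910\right) - 47653} = \frac{-443 - 12739}{-817 - 47653} = - \frac{13182}{-48470} = \left(-13182\right) \left(- \frac{1}{48470}\right) = \frac{6591}{24235}$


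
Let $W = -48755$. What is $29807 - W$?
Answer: $78562$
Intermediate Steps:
$29807 - W = 29807 - -48755 = 29807 + 48755 = 78562$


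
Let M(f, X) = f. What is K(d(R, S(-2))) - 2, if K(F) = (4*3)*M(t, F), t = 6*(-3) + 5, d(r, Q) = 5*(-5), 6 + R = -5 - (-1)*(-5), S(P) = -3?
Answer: -158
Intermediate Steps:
R = -16 (R = -6 + (-5 - (-1)*(-5)) = -6 + (-5 - 1*5) = -6 + (-5 - 5) = -6 - 10 = -16)
d(r, Q) = -25
t = -13 (t = -18 + 5 = -13)
K(F) = -156 (K(F) = (4*3)*(-13) = 12*(-13) = -156)
K(d(R, S(-2))) - 2 = -156 - 2 = -158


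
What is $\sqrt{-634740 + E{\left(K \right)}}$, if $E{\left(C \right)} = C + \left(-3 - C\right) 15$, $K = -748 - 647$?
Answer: $i \sqrt{615255} \approx 784.38 i$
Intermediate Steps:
$K = -1395$
$E{\left(C \right)} = -45 - 14 C$ ($E{\left(C \right)} = C - \left(45 + 15 C\right) = -45 - 14 C$)
$\sqrt{-634740 + E{\left(K \right)}} = \sqrt{-634740 - -19485} = \sqrt{-634740 + \left(-45 + 19530\right)} = \sqrt{-634740 + 19485} = \sqrt{-615255} = i \sqrt{615255}$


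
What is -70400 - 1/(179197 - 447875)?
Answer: -18914931199/268678 ≈ -70400.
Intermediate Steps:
-70400 - 1/(179197 - 447875) = -70400 - 1/(-268678) = -70400 - 1*(-1/268678) = -70400 + 1/268678 = -18914931199/268678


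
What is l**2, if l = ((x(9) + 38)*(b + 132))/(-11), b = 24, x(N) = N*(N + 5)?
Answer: 654541056/121 ≈ 5.4094e+6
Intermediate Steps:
x(N) = N*(5 + N)
l = -25584/11 (l = ((9*(5 + 9) + 38)*(24 + 132))/(-11) = ((9*14 + 38)*156)*(-1/11) = ((126 + 38)*156)*(-1/11) = (164*156)*(-1/11) = 25584*(-1/11) = -25584/11 ≈ -2325.8)
l**2 = (-25584/11)**2 = 654541056/121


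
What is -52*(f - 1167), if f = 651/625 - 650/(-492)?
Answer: 4655637454/76875 ≈ 60561.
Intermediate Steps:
f = 363271/153750 (f = 651*(1/625) - 650*(-1/492) = 651/625 + 325/246 = 363271/153750 ≈ 2.3627)
-52*(f - 1167) = -52*(363271/153750 - 1167) = -52*(-179062979/153750) = 4655637454/76875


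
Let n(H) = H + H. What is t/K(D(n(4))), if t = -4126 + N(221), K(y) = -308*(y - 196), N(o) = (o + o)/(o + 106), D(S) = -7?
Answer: -48170/730191 ≈ -0.065969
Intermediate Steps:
n(H) = 2*H
N(o) = 2*o/(106 + o) (N(o) = (2*o)/(106 + o) = 2*o/(106 + o))
K(y) = 60368 - 308*y (K(y) = -308*(-196 + y) = 60368 - 308*y)
t = -1348760/327 (t = -4126 + 2*221/(106 + 221) = -4126 + 2*221/327 = -4126 + 2*221*(1/327) = -4126 + 442/327 = -1348760/327 ≈ -4124.6)
t/K(D(n(4))) = -1348760/(327*(60368 - 308*(-7))) = -1348760/(327*(60368 + 2156)) = -1348760/327/62524 = -1348760/327*1/62524 = -48170/730191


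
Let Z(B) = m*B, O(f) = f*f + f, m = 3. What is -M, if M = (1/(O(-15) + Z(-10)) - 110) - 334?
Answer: 79919/180 ≈ 443.99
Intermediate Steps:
O(f) = f + f² (O(f) = f² + f = f + f²)
Z(B) = 3*B
M = -79919/180 (M = (1/(-15*(1 - 15) + 3*(-10)) - 110) - 334 = (1/(-15*(-14) - 30) - 110) - 334 = (1/(210 - 30) - 110) - 334 = (1/180 - 110) - 334 = -19799/180 - 334 = -79919/180 ≈ -443.99)
-M = -1*(-79919/180) = 79919/180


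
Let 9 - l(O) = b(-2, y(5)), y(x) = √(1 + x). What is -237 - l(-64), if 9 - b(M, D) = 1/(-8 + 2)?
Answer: -1421/6 ≈ -236.83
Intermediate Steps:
b(M, D) = 55/6 (b(M, D) = 9 - 1/(-8 + 2) = 9 - 1/(-6) = 9 - 1*(-⅙) = 9 + ⅙ = 55/6)
l(O) = -⅙ (l(O) = 9 - 1*55/6 = 9 - 55/6 = -⅙)
-237 - l(-64) = -237 - 1*(-⅙) = -237 + ⅙ = -1421/6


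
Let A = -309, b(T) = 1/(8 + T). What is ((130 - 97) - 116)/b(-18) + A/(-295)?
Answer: 245159/295 ≈ 831.05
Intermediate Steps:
((130 - 97) - 116)/b(-18) + A/(-295) = ((130 - 97) - 116)/(1/(8 - 18)) - 309/(-295) = (33 - 116)/(1/(-10)) - 309*(-1/295) = -83/(-⅒) + 309/295 = -83*(-10) + 309/295 = 830 + 309/295 = 245159/295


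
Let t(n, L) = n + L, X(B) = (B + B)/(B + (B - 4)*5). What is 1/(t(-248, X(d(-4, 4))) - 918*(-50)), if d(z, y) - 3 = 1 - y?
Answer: 1/45652 ≈ 2.1905e-5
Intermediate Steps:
d(z, y) = 4 - y (d(z, y) = 3 + (1 - y) = 4 - y)
X(B) = 2*B/(-20 + 6*B) (X(B) = (2*B)/(B + (-4 + B)*5) = (2*B)/(B + (-20 + 5*B)) = (2*B)/(-20 + 6*B) = 2*B/(-20 + 6*B))
t(n, L) = L + n
1/(t(-248, X(d(-4, 4))) - 918*(-50)) = 1/(((4 - 1*4)/(-10 + 3*(4 - 1*4)) - 248) - 918*(-50)) = 1/(((4 - 4)/(-10 + 3*(4 - 4)) - 248) + 45900) = 1/((0/(-10 + 3*0) - 248) + 45900) = 1/((0/(-10 + 0) - 248) + 45900) = 1/((0/(-10) - 248) + 45900) = 1/((0*(-1/10) - 248) + 45900) = 1/((0 - 248) + 45900) = 1/(-248 + 45900) = 1/45652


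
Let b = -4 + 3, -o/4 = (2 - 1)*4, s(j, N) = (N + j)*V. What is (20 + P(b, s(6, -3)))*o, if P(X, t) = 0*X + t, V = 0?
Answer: -320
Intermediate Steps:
s(j, N) = 0 (s(j, N) = (N + j)*0 = 0)
o = -16 (o = -4*(2 - 1)*4 = -4*4 = -16)
b = -1
P(X, t) = t (P(X, t) = 0 + t = t)
(20 + P(b, s(6, -3)))*o = (20 + 0)*(-16) = 20*(-16) = -320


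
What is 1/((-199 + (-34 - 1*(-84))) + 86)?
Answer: -1/63 ≈ -0.015873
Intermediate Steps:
1/((-199 + (-34 - 1*(-84))) + 86) = 1/((-199 + (-34 + 84)) + 86) = 1/((-199 + 50) + 86) = 1/(-149 + 86) = 1/(-63) = -1/63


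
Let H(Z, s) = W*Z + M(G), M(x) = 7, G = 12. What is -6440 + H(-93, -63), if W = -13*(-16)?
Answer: -25777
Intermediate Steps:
W = 208
H(Z, s) = 7 + 208*Z (H(Z, s) = 208*Z + 7 = 7 + 208*Z)
-6440 + H(-93, -63) = -6440 + (7 + 208*(-93)) = -6440 + (7 - 19344) = -6440 - 19337 = -25777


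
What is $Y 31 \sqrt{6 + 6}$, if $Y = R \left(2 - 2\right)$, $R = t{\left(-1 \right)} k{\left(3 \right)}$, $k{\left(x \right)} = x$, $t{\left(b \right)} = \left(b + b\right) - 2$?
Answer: $0$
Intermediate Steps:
$t{\left(b \right)} = -2 + 2 b$ ($t{\left(b \right)} = 2 b - 2 = -2 + 2 b$)
$R = -12$ ($R = \left(-2 + 2 \left(-1\right)\right) 3 = \left(-2 - 2\right) 3 = \left(-4\right) 3 = -12$)
$Y = 0$ ($Y = - 12 \left(2 - 2\right) = \left(-12\right) 0 = 0$)
$Y 31 \sqrt{6 + 6} = 0 \cdot 31 \sqrt{6 + 6} = 0 \sqrt{12} = 0 \cdot 2 \sqrt{3} = 0$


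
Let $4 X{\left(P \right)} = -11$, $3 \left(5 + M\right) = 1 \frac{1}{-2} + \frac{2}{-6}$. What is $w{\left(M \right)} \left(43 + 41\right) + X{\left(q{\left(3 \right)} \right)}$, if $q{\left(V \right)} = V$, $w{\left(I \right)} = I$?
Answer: $- \frac{5353}{12} \approx -446.08$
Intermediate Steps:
$M = - \frac{95}{18}$ ($M = -5 + \frac{1 \frac{1}{-2} + \frac{2}{-6}}{3} = -5 + \frac{1 \left(- \frac{1}{2}\right) + 2 \left(- \frac{1}{6}\right)}{3} = -5 + \frac{- \frac{1}{2} - \frac{1}{3}}{3} = -5 + \frac{1}{3} \left(- \frac{5}{6}\right) = -5 - \frac{5}{18} = - \frac{95}{18} \approx -5.2778$)
$X{\left(P \right)} = - \frac{11}{4}$ ($X{\left(P \right)} = \frac{1}{4} \left(-11\right) = - \frac{11}{4}$)
$w{\left(M \right)} \left(43 + 41\right) + X{\left(q{\left(3 \right)} \right)} = - \frac{95 \left(43 + 41\right)}{18} - \frac{11}{4} = \left(- \frac{95}{18}\right) 84 - \frac{11}{4} = - \frac{1330}{3} - \frac{11}{4} = - \frac{5353}{12}$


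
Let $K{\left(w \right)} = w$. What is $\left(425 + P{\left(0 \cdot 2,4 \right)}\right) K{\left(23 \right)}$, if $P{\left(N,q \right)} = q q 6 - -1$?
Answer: $12006$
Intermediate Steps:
$P{\left(N,q \right)} = 1 + 6 q^{2}$ ($P{\left(N,q \right)} = q^{2} \cdot 6 + 1 = 6 q^{2} + 1 = 1 + 6 q^{2}$)
$\left(425 + P{\left(0 \cdot 2,4 \right)}\right) K{\left(23 \right)} = \left(425 + \left(1 + 6 \cdot 4^{2}\right)\right) 23 = \left(425 + \left(1 + 6 \cdot 16\right)\right) 23 = \left(425 + \left(1 + 96\right)\right) 23 = \left(425 + 97\right) 23 = 522 \cdot 23 = 12006$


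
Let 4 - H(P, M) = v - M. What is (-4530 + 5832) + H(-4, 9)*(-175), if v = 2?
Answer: -623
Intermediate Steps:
H(P, M) = 2 + M (H(P, M) = 4 - (2 - M) = 4 + (-2 + M) = 2 + M)
(-4530 + 5832) + H(-4, 9)*(-175) = (-4530 + 5832) + (2 + 9)*(-175) = 1302 + 11*(-175) = 1302 - 1925 = -623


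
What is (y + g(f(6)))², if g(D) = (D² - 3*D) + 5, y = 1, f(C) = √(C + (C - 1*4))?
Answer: 268 - 168*√2 ≈ 30.412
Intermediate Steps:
f(C) = √(-4 + 2*C) (f(C) = √(C + (C - 4)) = √(C + (-4 + C)) = √(-4 + 2*C))
g(D) = 5 + D² - 3*D
(y + g(f(6)))² = (1 + (5 + (√(-4 + 2*6))² - 3*√(-4 + 2*6)))² = (1 + (5 + (√(-4 + 12))² - 3*√(-4 + 12)))² = (1 + (5 + (√8)² - 6*√2))² = (1 + (5 + (2*√2)² - 6*√2))² = (1 + (5 + 8 - 6*√2))² = (1 + (13 - 6*√2))² = (14 - 6*√2)²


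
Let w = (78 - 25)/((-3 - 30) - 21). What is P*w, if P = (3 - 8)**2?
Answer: -1325/54 ≈ -24.537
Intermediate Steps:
P = 25 (P = (-5)**2 = 25)
w = -53/54 (w = 53/(-33 - 21) = 53/(-54) = 53*(-1/54) = -53/54 ≈ -0.98148)
P*w = 25*(-53/54) = -1325/54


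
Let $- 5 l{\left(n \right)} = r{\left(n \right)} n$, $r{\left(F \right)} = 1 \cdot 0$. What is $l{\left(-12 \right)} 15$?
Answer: $0$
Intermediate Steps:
$r{\left(F \right)} = 0$
$l{\left(n \right)} = 0$ ($l{\left(n \right)} = - \frac{0 n}{5} = \left(- \frac{1}{5}\right) 0 = 0$)
$l{\left(-12 \right)} 15 = 0 \cdot 15 = 0$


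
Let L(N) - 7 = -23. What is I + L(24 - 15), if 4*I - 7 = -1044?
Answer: -1101/4 ≈ -275.25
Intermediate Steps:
I = -1037/4 (I = 7/4 + (1/4)*(-1044) = 7/4 - 261 = -1037/4 ≈ -259.25)
L(N) = -16 (L(N) = 7 - 23 = -16)
I + L(24 - 15) = -1037/4 - 16 = -1101/4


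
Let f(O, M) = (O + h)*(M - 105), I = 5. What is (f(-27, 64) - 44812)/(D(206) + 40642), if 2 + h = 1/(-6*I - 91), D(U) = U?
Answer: -2639171/2471304 ≈ -1.0679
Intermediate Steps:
h = -243/121 (h = -2 + 1/(-6*5 - 91) = -2 + 1/(-30 - 91) = -2 + 1/(-121) = -2 - 1/121 = -243/121 ≈ -2.0083)
f(O, M) = (-105 + M)*(-243/121 + O) (f(O, M) = (O - 243/121)*(M - 105) = (-243/121 + O)*(-105 + M) = (-105 + M)*(-243/121 + O))
(f(-27, 64) - 44812)/(D(206) + 40642) = ((25515/121 - 105*(-27) - 243/121*64 + 64*(-27)) - 44812)/(206 + 40642) = ((25515/121 + 2835 - 15552/121 - 1728) - 44812)/40848 = (143910/121 - 44812)*(1/40848) = -5278342/121*1/40848 = -2639171/2471304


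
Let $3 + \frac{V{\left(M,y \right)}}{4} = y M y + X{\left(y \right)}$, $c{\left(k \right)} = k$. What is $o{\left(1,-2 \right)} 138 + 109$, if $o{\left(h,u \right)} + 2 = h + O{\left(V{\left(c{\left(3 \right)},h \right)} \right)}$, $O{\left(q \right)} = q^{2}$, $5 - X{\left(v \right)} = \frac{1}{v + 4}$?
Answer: $\frac{1271083}{25} \approx 50843.0$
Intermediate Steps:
$X{\left(v \right)} = 5 - \frac{1}{4 + v}$ ($X{\left(v \right)} = 5 - \frac{1}{v + 4} = 5 - \frac{1}{4 + v}$)
$V{\left(M,y \right)} = -12 + 4 M y^{2} + \frac{4 \left(19 + 5 y\right)}{4 + y}$ ($V{\left(M,y \right)} = -12 + 4 \left(y M y + \frac{19 + 5 y}{4 + y}\right) = -12 + 4 \left(M y y + \frac{19 + 5 y}{4 + y}\right) = -12 + 4 \left(M y^{2} + \frac{19 + 5 y}{4 + y}\right) = -12 + \left(4 M y^{2} + \frac{4 \left(19 + 5 y\right)}{4 + y}\right) = -12 + 4 M y^{2} + \frac{4 \left(19 + 5 y\right)}{4 + y}$)
$o{\left(h,u \right)} = -2 + h + \frac{16 \left(19 + 5 h + \left(-3 + 3 h^{2}\right) \left(4 + h\right)\right)^{2}}{\left(4 + h\right)^{2}}$ ($o{\left(h,u \right)} = -2 + \left(h + \left(\frac{4 \left(19 + 5 h + \left(-3 + 3 h^{2}\right) \left(4 + h\right)\right)}{4 + h}\right)^{2}\right) = -2 + \left(h + \frac{16 \left(19 + 5 h + \left(-3 + 3 h^{2}\right) \left(4 + h\right)\right)^{2}}{\left(4 + h\right)^{2}}\right) = -2 + h + \frac{16 \left(19 + 5 h + \left(-3 + 3 h^{2}\right) \left(4 + h\right)\right)^{2}}{\left(4 + h\right)^{2}}$)
$o{\left(1,-2 \right)} 138 + 109 = \left(-2 + 1 + \frac{16 \left(7 + 2 \cdot 1 + 3 \cdot 1^{3} + 12 \cdot 1^{2}\right)^{2}}{\left(4 + 1\right)^{2}}\right) 138 + 109 = \left(-2 + 1 + \frac{16 \left(7 + 2 + 3 \cdot 1 + 12 \cdot 1\right)^{2}}{25}\right) 138 + 109 = \left(-2 + 1 + 16 \cdot \frac{1}{25} \left(7 + 2 + 3 + 12\right)^{2}\right) 138 + 109 = \left(-2 + 1 + 16 \cdot \frac{1}{25} \cdot 24^{2}\right) 138 + 109 = \left(-2 + 1 + 16 \cdot \frac{1}{25} \cdot 576\right) 138 + 109 = \left(-2 + 1 + \frac{9216}{25}\right) 138 + 109 = \frac{9191}{25} \cdot 138 + 109 = \frac{1268358}{25} + 109 = \frac{1271083}{25}$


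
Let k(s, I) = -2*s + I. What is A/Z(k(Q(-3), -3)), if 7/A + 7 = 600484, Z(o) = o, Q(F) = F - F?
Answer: -7/1801431 ≈ -3.8858e-6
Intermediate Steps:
Q(F) = 0
k(s, I) = I - 2*s
A = 7/600477 (A = 7/(-7 + 600484) = 7/600477 ≈ 1.1657e-5)
A/Z(k(Q(-3), -3)) = 7/(600477*(-3 - 2*0)) = 7/(600477*(-3 + 0)) = (7/600477)/(-3) = (7/600477)*(-1/3) = -7/1801431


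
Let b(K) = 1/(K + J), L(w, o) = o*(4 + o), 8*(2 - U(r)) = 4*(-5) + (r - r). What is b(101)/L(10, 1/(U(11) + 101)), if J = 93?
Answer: 44521/328248 ≈ 0.13563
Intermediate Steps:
U(r) = 9/2 (U(r) = 2 - (4*(-5) + (r - r))/8 = 2 - (-20 + 0)/8 = 2 - ⅛*(-20) = 2 + 5/2 = 9/2)
b(K) = 1/(93 + K) (b(K) = 1/(K + 93) = 1/(93 + K))
b(101)/L(10, 1/(U(11) + 101)) = 1/((93 + 101)*(((4 + 1/(9/2 + 101))/(9/2 + 101)))) = 1/(194*(((4 + 1/(211/2))/(211/2)))) = 1/(194*((2*(4 + 2/211)/211))) = 1/(194*(((2/211)*(846/211)))) = 1/(194*(1692/44521)) = (1/194)*(44521/1692) = 44521/328248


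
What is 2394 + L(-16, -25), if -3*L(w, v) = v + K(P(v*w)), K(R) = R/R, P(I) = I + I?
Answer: 2402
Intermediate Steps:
P(I) = 2*I
K(R) = 1
L(w, v) = -1/3 - v/3 (L(w, v) = -(v + 1)/3 = -(1 + v)/3 = -1/3 - v/3)
2394 + L(-16, -25) = 2394 + (-1/3 - 1/3*(-25)) = 2394 + (-1/3 + 25/3) = 2394 + 8 = 2402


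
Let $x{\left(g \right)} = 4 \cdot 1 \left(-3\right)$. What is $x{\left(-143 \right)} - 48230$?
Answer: $-48242$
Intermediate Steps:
$x{\left(g \right)} = -12$ ($x{\left(g \right)} = 4 \left(-3\right) = -12$)
$x{\left(-143 \right)} - 48230 = -12 - 48230 = -48242$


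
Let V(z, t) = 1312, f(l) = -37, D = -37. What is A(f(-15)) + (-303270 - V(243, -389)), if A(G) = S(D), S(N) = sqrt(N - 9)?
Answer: -304582 + I*sqrt(46) ≈ -3.0458e+5 + 6.7823*I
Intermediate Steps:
S(N) = sqrt(-9 + N)
A(G) = I*sqrt(46) (A(G) = sqrt(-9 - 37) = sqrt(-46) = I*sqrt(46))
A(f(-15)) + (-303270 - V(243, -389)) = I*sqrt(46) + (-303270 - 1*1312) = I*sqrt(46) + (-303270 - 1312) = I*sqrt(46) - 304582 = -304582 + I*sqrt(46)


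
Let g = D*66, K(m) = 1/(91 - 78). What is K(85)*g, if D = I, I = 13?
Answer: 66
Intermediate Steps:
D = 13
K(m) = 1/13
g = 858 (g = 13*66 = 858)
K(85)*g = (1/13)*858 = 66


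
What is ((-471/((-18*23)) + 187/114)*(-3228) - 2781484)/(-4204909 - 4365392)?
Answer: 1219427300/3745221537 ≈ 0.32560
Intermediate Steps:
((-471/((-18*23)) + 187/114)*(-3228) - 2781484)/(-4204909 - 4365392) = ((-471/(-414) + 187*(1/114))*(-3228) - 2781484)/(-8570301) = ((-471*(-1/414) + 187/114)*(-3228) - 2781484)*(-1/8570301) = ((157/138 + 187/114)*(-3228) - 2781484)*(-1/8570301) = ((1214/437)*(-3228) - 2781484)*(-1/8570301) = (-3918792/437 - 2781484)*(-1/8570301) = -1219427300/437*(-1/8570301) = 1219427300/3745221537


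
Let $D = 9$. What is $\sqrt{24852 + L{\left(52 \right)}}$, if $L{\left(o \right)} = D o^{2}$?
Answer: $2 \sqrt{12297} \approx 221.78$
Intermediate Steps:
$L{\left(o \right)} = 9 o^{2}$
$\sqrt{24852 + L{\left(52 \right)}} = \sqrt{24852 + 9 \cdot 52^{2}} = \sqrt{24852 + 9 \cdot 2704} = \sqrt{24852 + 24336} = \sqrt{49188} = 2 \sqrt{12297}$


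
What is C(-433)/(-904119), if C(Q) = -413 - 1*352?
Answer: 255/301373 ≈ 0.00084613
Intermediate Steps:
C(Q) = -765 (C(Q) = -413 - 352 = -765)
C(-433)/(-904119) = -765/(-904119) = -765*(-1/904119) = 255/301373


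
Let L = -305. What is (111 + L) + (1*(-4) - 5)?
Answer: -203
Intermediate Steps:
(111 + L) + (1*(-4) - 5) = (111 - 305) + (1*(-4) - 5) = -194 + (-4 - 5) = -194 - 9 = -203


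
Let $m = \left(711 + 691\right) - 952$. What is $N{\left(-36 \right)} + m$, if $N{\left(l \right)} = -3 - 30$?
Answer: $417$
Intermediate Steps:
$N{\left(l \right)} = -33$ ($N{\left(l \right)} = -3 - 30 = -33$)
$m = 450$ ($m = 1402 - 952 = 450$)
$N{\left(-36 \right)} + m = -33 + 450 = 417$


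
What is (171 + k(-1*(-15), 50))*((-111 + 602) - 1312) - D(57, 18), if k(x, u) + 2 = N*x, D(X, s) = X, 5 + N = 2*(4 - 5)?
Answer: -52601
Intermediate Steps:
N = -7 (N = -5 + 2*(4 - 5) = -5 + 2*(-1) = -5 - 2 = -7)
k(x, u) = -2 - 7*x
(171 + k(-1*(-15), 50))*((-111 + 602) - 1312) - D(57, 18) = (171 + (-2 - (-7)*(-15)))*((-111 + 602) - 1312) - 1*57 = (171 + (-2 - 7*15))*(491 - 1312) - 57 = (171 + (-2 - 105))*(-821) - 57 = (171 - 107)*(-821) - 57 = 64*(-821) - 57 = -52544 - 57 = -52601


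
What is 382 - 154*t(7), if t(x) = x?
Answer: -696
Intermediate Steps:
382 - 154*t(7) = 382 - 154*7 = 382 - 1078 = -696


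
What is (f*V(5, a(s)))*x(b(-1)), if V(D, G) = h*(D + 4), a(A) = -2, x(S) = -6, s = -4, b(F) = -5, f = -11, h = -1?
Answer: -594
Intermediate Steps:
V(D, G) = -4 - D (V(D, G) = -(D + 4) = -(4 + D) = -4 - D)
(f*V(5, a(s)))*x(b(-1)) = -11*(-4 - 1*5)*(-6) = -11*(-4 - 5)*(-6) = -11*(-9)*(-6) = 99*(-6) = -594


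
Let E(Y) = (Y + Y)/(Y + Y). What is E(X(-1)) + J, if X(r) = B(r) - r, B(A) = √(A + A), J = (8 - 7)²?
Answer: 2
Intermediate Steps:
J = 1 (J = 1² = 1)
B(A) = √2*√A (B(A) = √(2*A) = √2*√A)
X(r) = -r + √2*√r (X(r) = √2*√r - r = -r + √2*√r)
E(Y) = 1 (E(Y) = (2*Y)/((2*Y)) = (2*Y)*(1/(2*Y)) = 1)
E(X(-1)) + J = 1 + 1 = 2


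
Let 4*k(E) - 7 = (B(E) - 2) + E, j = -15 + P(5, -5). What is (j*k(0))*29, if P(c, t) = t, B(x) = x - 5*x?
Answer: -725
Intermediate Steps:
B(x) = -4*x
j = -20 (j = -15 - 5 = -20)
k(E) = 5/4 - 3*E/4 (k(E) = 7/4 + ((-4*E - 2) + E)/4 = 7/4 + ((-2 - 4*E) + E)/4 = 7/4 + (-2 - 3*E)/4 = 7/4 + (-½ - 3*E/4) = 5/4 - 3*E/4)
(j*k(0))*29 = -20*(5/4 - ¾*0)*29 = -20*(5/4 + 0)*29 = -20*5/4*29 = -25*29 = -725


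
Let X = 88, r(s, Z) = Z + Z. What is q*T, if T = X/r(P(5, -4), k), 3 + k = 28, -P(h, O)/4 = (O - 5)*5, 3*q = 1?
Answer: 44/75 ≈ 0.58667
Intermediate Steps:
q = 1/3 (q = (1/3)*1 = 1/3 ≈ 0.33333)
P(h, O) = 100 - 20*O (P(h, O) = -4*(O - 5)*5 = -4*(-5 + O)*5 = -4*(-25 + 5*O) = 100 - 20*O)
k = 25 (k = -3 + 28 = 25)
r(s, Z) = 2*Z
T = 44/25 (T = 88/((2*25)) = 88/50 = 88*(1/50) = 44/25 ≈ 1.7600)
q*T = (1/3)*(44/25) = 44/75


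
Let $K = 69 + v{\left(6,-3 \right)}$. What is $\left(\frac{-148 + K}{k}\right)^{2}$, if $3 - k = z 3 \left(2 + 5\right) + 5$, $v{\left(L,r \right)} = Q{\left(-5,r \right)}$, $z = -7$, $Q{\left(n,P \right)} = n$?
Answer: $\frac{7056}{21025} \approx 0.3356$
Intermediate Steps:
$v{\left(L,r \right)} = -5$
$K = 64$ ($K = 69 - 5 = 64$)
$k = 145$ ($k = 3 - \left(- 7 \cdot 3 \left(2 + 5\right) + 5\right) = 3 - \left(- 7 \cdot 3 \cdot 7 + 5\right) = 3 - \left(\left(-7\right) 21 + 5\right) = 3 - \left(-147 + 5\right) = 3 - -142 = 3 + 142 = 145$)
$\left(\frac{-148 + K}{k}\right)^{2} = \left(\frac{-148 + 64}{145}\right)^{2} = \left(\left(-84\right) \frac{1}{145}\right)^{2} = \left(- \frac{84}{145}\right)^{2} = \frac{7056}{21025}$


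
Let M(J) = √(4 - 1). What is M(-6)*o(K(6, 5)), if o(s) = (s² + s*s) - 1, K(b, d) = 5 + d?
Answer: 199*√3 ≈ 344.68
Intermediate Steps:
M(J) = √3
o(s) = -1 + 2*s² (o(s) = (s² + s²) - 1 = 2*s² - 1 = -1 + 2*s²)
M(-6)*o(K(6, 5)) = √3*(-1 + 2*(5 + 5)²) = √3*(-1 + 2*10²) = √3*(-1 + 2*100) = √3*(-1 + 200) = √3*199 = 199*√3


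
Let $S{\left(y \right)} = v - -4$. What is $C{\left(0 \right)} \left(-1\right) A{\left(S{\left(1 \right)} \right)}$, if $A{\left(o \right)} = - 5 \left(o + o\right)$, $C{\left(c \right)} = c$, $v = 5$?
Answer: $0$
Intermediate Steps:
$S{\left(y \right)} = 9$ ($S{\left(y \right)} = 5 - -4 = 5 + 4 = 9$)
$A{\left(o \right)} = - 10 o$ ($A{\left(o \right)} = - 5 \cdot 2 o = - 10 o$)
$C{\left(0 \right)} \left(-1\right) A{\left(S{\left(1 \right)} \right)} = 0 \left(-1\right) \left(\left(-10\right) 9\right) = 0 \left(-90\right) = 0$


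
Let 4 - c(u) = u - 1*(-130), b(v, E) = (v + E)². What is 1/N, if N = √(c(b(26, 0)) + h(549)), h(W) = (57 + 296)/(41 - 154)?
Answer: -I*√10280627/90979 ≈ -0.035243*I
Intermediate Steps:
h(W) = -353/113 (h(W) = 353/(-113) = 353*(-1/113) = -353/113)
b(v, E) = (E + v)²
c(u) = -126 - u (c(u) = 4 - (u - 1*(-130)) = 4 - (u + 130) = 4 - (130 + u) = 4 + (-130 - u) = -126 - u)
N = I*√10280627/113 (N = √((-126 - (0 + 26)²) - 353/113) = √((-126 - 1*26²) - 353/113) = √((-126 - 1*676) - 353/113) = √((-126 - 676) - 353/113) = √(-802 - 353/113) = √(-90979/113) = I*√10280627/113 ≈ 28.375*I)
1/N = 1/(I*√10280627/113) = -I*√10280627/90979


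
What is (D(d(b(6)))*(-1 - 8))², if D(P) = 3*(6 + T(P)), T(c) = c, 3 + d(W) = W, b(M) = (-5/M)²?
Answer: 159201/16 ≈ 9950.1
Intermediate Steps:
b(M) = 25/M²
d(W) = -3 + W
D(P) = 18 + 3*P (D(P) = 3*(6 + P) = 18 + 3*P)
(D(d(b(6)))*(-1 - 8))² = ((18 + 3*(-3 + 25/6²))*(-1 - 8))² = ((18 + 3*(-3 + 25*(1/36)))*(-9))² = ((18 + 3*(-3 + 25/36))*(-9))² = ((18 + 3*(-83/36))*(-9))² = ((18 - 83/12)*(-9))² = ((133/12)*(-9))² = (-399/4)² = 159201/16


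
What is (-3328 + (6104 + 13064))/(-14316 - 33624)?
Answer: -264/799 ≈ -0.33041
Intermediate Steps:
(-3328 + (6104 + 13064))/(-14316 - 33624) = (-3328 + 19168)/(-47940) = 15840*(-1/47940) = -264/799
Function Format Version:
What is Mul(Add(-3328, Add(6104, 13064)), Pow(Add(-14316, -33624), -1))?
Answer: Rational(-264, 799) ≈ -0.33041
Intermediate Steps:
Mul(Add(-3328, Add(6104, 13064)), Pow(Add(-14316, -33624), -1)) = Mul(Add(-3328, 19168), Pow(-47940, -1)) = Mul(15840, Rational(-1, 47940)) = Rational(-264, 799)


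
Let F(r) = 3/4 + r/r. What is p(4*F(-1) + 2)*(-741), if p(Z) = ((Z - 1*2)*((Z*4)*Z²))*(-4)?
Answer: 60501168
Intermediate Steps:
F(r) = 7/4 (F(r) = 3*(¼) + 1 = ¾ + 1 = 7/4)
p(Z) = -16*Z³*(-2 + Z) (p(Z) = ((Z - 2)*((4*Z)*Z²))*(-4) = ((-2 + Z)*(4*Z³))*(-4) = (4*Z³*(-2 + Z))*(-4) = -16*Z³*(-2 + Z))
p(4*F(-1) + 2)*(-741) = (16*(4*(7/4) + 2)³*(2 - (4*(7/4) + 2)))*(-741) = (16*(7 + 2)³*(2 - (7 + 2)))*(-741) = (16*9³*(2 - 1*9))*(-741) = (16*729*(2 - 9))*(-741) = (16*729*(-7))*(-741) = -81648*(-741) = 60501168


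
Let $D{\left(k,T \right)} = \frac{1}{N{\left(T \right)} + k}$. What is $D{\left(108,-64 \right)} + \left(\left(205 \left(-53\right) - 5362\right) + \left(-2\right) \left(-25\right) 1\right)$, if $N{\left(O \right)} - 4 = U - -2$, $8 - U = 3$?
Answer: $- \frac{1925062}{119} \approx -16177.0$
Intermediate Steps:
$U = 5$ ($U = 8 - 3 = 5$)
$N{\left(O \right)} = 11$ ($N{\left(O \right)} = 4 + \left(5 - -2\right) = 4 + \left(5 + 2\right) = 4 + 7 = 11$)
$D{\left(k,T \right)} = \frac{1}{11 + k}$
$D{\left(108,-64 \right)} + \left(\left(205 \left(-53\right) - 5362\right) + \left(-2\right) \left(-25\right) 1\right) = \frac{1}{11 + 108} + \left(\left(205 \left(-53\right) - 5362\right) + \left(-2\right) \left(-25\right) 1\right) = \frac{1}{119} + \left(\left(-10865 - 5362\right) + 50 \cdot 1\right) = \frac{1}{119} + \left(-16227 + 50\right) = \frac{1}{119} - 16177 = - \frac{1925062}{119}$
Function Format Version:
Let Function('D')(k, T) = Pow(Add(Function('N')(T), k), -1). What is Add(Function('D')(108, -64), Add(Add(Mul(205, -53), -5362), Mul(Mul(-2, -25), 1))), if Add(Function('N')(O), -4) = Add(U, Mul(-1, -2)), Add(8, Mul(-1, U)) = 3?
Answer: Rational(-1925062, 119) ≈ -16177.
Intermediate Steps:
U = 5 (U = Add(8, Mul(-1, 3)) = Add(8, -3) = 5)
Function('N')(O) = 11 (Function('N')(O) = Add(4, Add(5, Mul(-1, -2))) = Add(4, Add(5, 2)) = Add(4, 7) = 11)
Function('D')(k, T) = Pow(Add(11, k), -1)
Add(Function('D')(108, -64), Add(Add(Mul(205, -53), -5362), Mul(Mul(-2, -25), 1))) = Add(Pow(Add(11, 108), -1), Add(Add(Mul(205, -53), -5362), Mul(Mul(-2, -25), 1))) = Add(Pow(119, -1), Add(Add(-10865, -5362), Mul(50, 1))) = Add(Rational(1, 119), Add(-16227, 50)) = Add(Rational(1, 119), -16177) = Rational(-1925062, 119)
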